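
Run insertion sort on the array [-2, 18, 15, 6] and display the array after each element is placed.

First element -2 is already 'sorted'
Insert 18: shifted 0 elements -> [-2, 18, 15, 6]
Insert 15: shifted 1 elements -> [-2, 15, 18, 6]
Insert 6: shifted 2 elements -> [-2, 6, 15, 18]


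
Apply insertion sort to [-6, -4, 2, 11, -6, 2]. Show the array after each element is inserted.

First element -6 is already 'sorted'
Insert -4: shifted 0 elements -> [-6, -4, 2, 11, -6, 2]
Insert 2: shifted 0 elements -> [-6, -4, 2, 11, -6, 2]
Insert 11: shifted 0 elements -> [-6, -4, 2, 11, -6, 2]
Insert -6: shifted 3 elements -> [-6, -6, -4, 2, 11, 2]
Insert 2: shifted 1 elements -> [-6, -6, -4, 2, 2, 11]


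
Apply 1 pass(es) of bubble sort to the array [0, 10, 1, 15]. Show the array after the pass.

After pass 1: [0, 1, 10, 15] (1 swaps)
Total swaps: 1


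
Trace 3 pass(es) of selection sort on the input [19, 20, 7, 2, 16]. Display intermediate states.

Pass 1: Select minimum 2 at index 3, swap -> [2, 20, 7, 19, 16]
Pass 2: Select minimum 7 at index 2, swap -> [2, 7, 20, 19, 16]
Pass 3: Select minimum 16 at index 4, swap -> [2, 7, 16, 19, 20]


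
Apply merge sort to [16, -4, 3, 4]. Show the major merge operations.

Divide and conquer:
  Merge [16] + [-4] -> [-4, 16]
  Merge [3] + [4] -> [3, 4]
  Merge [-4, 16] + [3, 4] -> [-4, 3, 4, 16]


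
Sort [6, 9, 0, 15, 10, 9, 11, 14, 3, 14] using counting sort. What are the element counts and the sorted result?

Count array: [1, 0, 0, 1, 0, 0, 1, 0, 0, 2, 1, 1, 0, 0, 2, 1]
(count[i] = number of elements equal to i)
Cumulative count: [1, 1, 1, 2, 2, 2, 3, 3, 3, 5, 6, 7, 7, 7, 9, 10]
Sorted: [0, 3, 6, 9, 9, 10, 11, 14, 14, 15]


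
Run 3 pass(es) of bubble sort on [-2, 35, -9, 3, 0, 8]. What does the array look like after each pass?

After pass 1: [-2, -9, 3, 0, 8, 35] (4 swaps)
After pass 2: [-9, -2, 0, 3, 8, 35] (2 swaps)
After pass 3: [-9, -2, 0, 3, 8, 35] (0 swaps)
Total swaps: 6


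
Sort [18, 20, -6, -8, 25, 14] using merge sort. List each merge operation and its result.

Divide and conquer:
  Merge [20] + [-6] -> [-6, 20]
  Merge [18] + [-6, 20] -> [-6, 18, 20]
  Merge [25] + [14] -> [14, 25]
  Merge [-8] + [14, 25] -> [-8, 14, 25]
  Merge [-6, 18, 20] + [-8, 14, 25] -> [-8, -6, 14, 18, 20, 25]


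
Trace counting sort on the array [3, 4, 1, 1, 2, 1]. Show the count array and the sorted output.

Count array: [0, 3, 1, 1, 1]
(count[i] = number of elements equal to i)
Cumulative count: [0, 3, 4, 5, 6]
Sorted: [1, 1, 1, 2, 3, 4]


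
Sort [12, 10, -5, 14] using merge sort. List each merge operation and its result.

Divide and conquer:
  Merge [12] + [10] -> [10, 12]
  Merge [-5] + [14] -> [-5, 14]
  Merge [10, 12] + [-5, 14] -> [-5, 10, 12, 14]


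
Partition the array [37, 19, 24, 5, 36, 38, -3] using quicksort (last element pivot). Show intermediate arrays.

Partition 1: pivot=-3 at index 0 -> [-3, 19, 24, 5, 36, 38, 37]
Partition 2: pivot=37 at index 5 -> [-3, 19, 24, 5, 36, 37, 38]
Partition 3: pivot=36 at index 4 -> [-3, 19, 24, 5, 36, 37, 38]
Partition 4: pivot=5 at index 1 -> [-3, 5, 24, 19, 36, 37, 38]
Partition 5: pivot=19 at index 2 -> [-3, 5, 19, 24, 36, 37, 38]


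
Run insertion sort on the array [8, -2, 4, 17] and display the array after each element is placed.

First element 8 is already 'sorted'
Insert -2: shifted 1 elements -> [-2, 8, 4, 17]
Insert 4: shifted 1 elements -> [-2, 4, 8, 17]
Insert 17: shifted 0 elements -> [-2, 4, 8, 17]


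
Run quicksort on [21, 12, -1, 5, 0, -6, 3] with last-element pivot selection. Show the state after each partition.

Partition 1: pivot=3 at index 3 -> [-1, 0, -6, 3, 12, 21, 5]
Partition 2: pivot=-6 at index 0 -> [-6, 0, -1, 3, 12, 21, 5]
Partition 3: pivot=-1 at index 1 -> [-6, -1, 0, 3, 12, 21, 5]
Partition 4: pivot=5 at index 4 -> [-6, -1, 0, 3, 5, 21, 12]
Partition 5: pivot=12 at index 5 -> [-6, -1, 0, 3, 5, 12, 21]


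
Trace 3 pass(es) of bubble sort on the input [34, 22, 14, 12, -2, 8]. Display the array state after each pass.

After pass 1: [22, 14, 12, -2, 8, 34] (5 swaps)
After pass 2: [14, 12, -2, 8, 22, 34] (4 swaps)
After pass 3: [12, -2, 8, 14, 22, 34] (3 swaps)
Total swaps: 12


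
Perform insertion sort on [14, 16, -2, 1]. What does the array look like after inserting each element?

First element 14 is already 'sorted'
Insert 16: shifted 0 elements -> [14, 16, -2, 1]
Insert -2: shifted 2 elements -> [-2, 14, 16, 1]
Insert 1: shifted 2 elements -> [-2, 1, 14, 16]


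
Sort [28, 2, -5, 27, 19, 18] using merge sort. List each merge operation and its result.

Divide and conquer:
  Merge [2] + [-5] -> [-5, 2]
  Merge [28] + [-5, 2] -> [-5, 2, 28]
  Merge [19] + [18] -> [18, 19]
  Merge [27] + [18, 19] -> [18, 19, 27]
  Merge [-5, 2, 28] + [18, 19, 27] -> [-5, 2, 18, 19, 27, 28]


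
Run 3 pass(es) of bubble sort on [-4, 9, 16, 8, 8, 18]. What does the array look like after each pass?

After pass 1: [-4, 9, 8, 8, 16, 18] (2 swaps)
After pass 2: [-4, 8, 8, 9, 16, 18] (2 swaps)
After pass 3: [-4, 8, 8, 9, 16, 18] (0 swaps)
Total swaps: 4


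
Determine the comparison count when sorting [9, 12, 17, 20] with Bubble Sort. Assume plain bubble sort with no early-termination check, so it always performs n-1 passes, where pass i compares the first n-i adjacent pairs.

Pass 1: compare adjacent pairs (0,1)..(2,3) = 3 comparison(s), 0 swap(s) -> [9, 12, 17, 20]
Pass 2: compare adjacent pairs (0,1)..(1,2) = 2 comparison(s), 0 swap(s) -> [9, 12, 17, 20]
Pass 3: compare adjacent pairs (0,1)..(0,1) = 1 comparison(s), 0 swap(s) -> [9, 12, 17, 20]
Total comparisons: 3 + 2 + 1 = 6


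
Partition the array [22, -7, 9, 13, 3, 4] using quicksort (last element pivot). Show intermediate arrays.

Partition 1: pivot=4 at index 2 -> [-7, 3, 4, 13, 22, 9]
Partition 2: pivot=3 at index 1 -> [-7, 3, 4, 13, 22, 9]
Partition 3: pivot=9 at index 3 -> [-7, 3, 4, 9, 22, 13]
Partition 4: pivot=13 at index 4 -> [-7, 3, 4, 9, 13, 22]


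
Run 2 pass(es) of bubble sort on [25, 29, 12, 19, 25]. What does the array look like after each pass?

After pass 1: [25, 12, 19, 25, 29] (3 swaps)
After pass 2: [12, 19, 25, 25, 29] (2 swaps)
Total swaps: 5


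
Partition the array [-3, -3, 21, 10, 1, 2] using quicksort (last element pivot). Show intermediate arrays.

Partition 1: pivot=2 at index 3 -> [-3, -3, 1, 2, 21, 10]
Partition 2: pivot=1 at index 2 -> [-3, -3, 1, 2, 21, 10]
Partition 3: pivot=-3 at index 1 -> [-3, -3, 1, 2, 21, 10]
Partition 4: pivot=10 at index 4 -> [-3, -3, 1, 2, 10, 21]


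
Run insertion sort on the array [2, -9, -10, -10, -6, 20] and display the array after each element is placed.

First element 2 is already 'sorted'
Insert -9: shifted 1 elements -> [-9, 2, -10, -10, -6, 20]
Insert -10: shifted 2 elements -> [-10, -9, 2, -10, -6, 20]
Insert -10: shifted 2 elements -> [-10, -10, -9, 2, -6, 20]
Insert -6: shifted 1 elements -> [-10, -10, -9, -6, 2, 20]
Insert 20: shifted 0 elements -> [-10, -10, -9, -6, 2, 20]


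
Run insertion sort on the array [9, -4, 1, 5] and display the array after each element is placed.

First element 9 is already 'sorted'
Insert -4: shifted 1 elements -> [-4, 9, 1, 5]
Insert 1: shifted 1 elements -> [-4, 1, 9, 5]
Insert 5: shifted 1 elements -> [-4, 1, 5, 9]


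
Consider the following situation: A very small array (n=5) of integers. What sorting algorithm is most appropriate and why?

Best choice: Insertion sort
Reason: For tiny inputs the O(n^2) overhead is negligible and insertion sort has minimal constant factors


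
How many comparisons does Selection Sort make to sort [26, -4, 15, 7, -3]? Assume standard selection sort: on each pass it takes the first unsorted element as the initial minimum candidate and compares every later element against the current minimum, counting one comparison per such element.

Pass 1: scan indices 1..4 for the minimum = 4 comparison(s); min is -4, place at index 0 -> [-4, 26, 15, 7, -3]
Pass 2: scan indices 2..4 for the minimum = 3 comparison(s); min is -3, place at index 1 -> [-4, -3, 15, 7, 26]
Pass 3: scan indices 3..4 for the minimum = 2 comparison(s); min is 7, place at index 2 -> [-4, -3, 7, 15, 26]
Pass 4: scan indices 4..4 for the minimum = 1 comparison(s); min is 15, place at index 3 -> [-4, -3, 7, 15, 26]
Selection sort always scans the whole unsorted suffix, so the count is (n-1) + (n-2) + ... + 1 = n(n-1)/2 = 5*4/2 = 10 regardless of the input order.
Total comparisons: 4 + 3 + 2 + 1 = 10


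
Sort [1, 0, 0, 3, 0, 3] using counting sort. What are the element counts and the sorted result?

Count array: [3, 1, 0, 2]
(count[i] = number of elements equal to i)
Cumulative count: [3, 4, 4, 6]
Sorted: [0, 0, 0, 1, 3, 3]


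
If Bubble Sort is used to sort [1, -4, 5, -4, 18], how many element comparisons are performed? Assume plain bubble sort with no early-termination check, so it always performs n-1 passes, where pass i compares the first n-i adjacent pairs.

Pass 1: compare adjacent pairs (0,1)..(3,4) = 4 comparison(s), 2 swap(s) -> [-4, 1, -4, 5, 18]
Pass 2: compare adjacent pairs (0,1)..(2,3) = 3 comparison(s), 1 swap(s) -> [-4, -4, 1, 5, 18]
Pass 3: compare adjacent pairs (0,1)..(1,2) = 2 comparison(s), 0 swap(s) -> [-4, -4, 1, 5, 18]
Pass 4: compare adjacent pairs (0,1)..(0,1) = 1 comparison(s), 0 swap(s) -> [-4, -4, 1, 5, 18]
Total comparisons: 4 + 3 + 2 + 1 = 10


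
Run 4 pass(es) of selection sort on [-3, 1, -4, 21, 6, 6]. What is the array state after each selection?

Pass 1: Select minimum -4 at index 2, swap -> [-4, 1, -3, 21, 6, 6]
Pass 2: Select minimum -3 at index 2, swap -> [-4, -3, 1, 21, 6, 6]
Pass 3: Select minimum 1 at index 2, swap -> [-4, -3, 1, 21, 6, 6]
Pass 4: Select minimum 6 at index 4, swap -> [-4, -3, 1, 6, 21, 6]


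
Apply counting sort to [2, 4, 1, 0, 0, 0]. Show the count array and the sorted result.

Count array: [3, 1, 1, 0, 1]
(count[i] = number of elements equal to i)
Cumulative count: [3, 4, 5, 5, 6]
Sorted: [0, 0, 0, 1, 2, 4]


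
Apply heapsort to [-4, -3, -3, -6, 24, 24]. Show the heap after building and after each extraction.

Build heap: [24, -3, 24, -6, -4, -3]
Extract 24: [24, -3, -3, -6, -4, 24]
Extract 24: [-3, -4, -3, -6, 24, 24]
Extract -3: [-3, -4, -6, -3, 24, 24]
Extract -3: [-4, -6, -3, -3, 24, 24]
Extract -4: [-6, -4, -3, -3, 24, 24]


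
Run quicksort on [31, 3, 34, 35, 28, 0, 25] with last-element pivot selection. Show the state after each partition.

Partition 1: pivot=25 at index 2 -> [3, 0, 25, 35, 28, 31, 34]
Partition 2: pivot=0 at index 0 -> [0, 3, 25, 35, 28, 31, 34]
Partition 3: pivot=34 at index 5 -> [0, 3, 25, 28, 31, 34, 35]
Partition 4: pivot=31 at index 4 -> [0, 3, 25, 28, 31, 34, 35]


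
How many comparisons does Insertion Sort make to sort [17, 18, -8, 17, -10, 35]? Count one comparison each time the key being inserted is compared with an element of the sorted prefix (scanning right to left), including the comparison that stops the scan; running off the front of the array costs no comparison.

Insert 18: 17 <= 18 (stop) = 1 comparison(s) -> [17, 18, -8, 17, -10, 35]
Insert -8: 18 > -8 (shift), 17 > -8 (shift), reached front = 2 comparison(s) -> [-8, 17, 18, 17, -10, 35]
Insert 17: 18 > 17 (shift), 17 <= 17 (stop) = 2 comparison(s) -> [-8, 17, 17, 18, -10, 35]
Insert -10: 18 > -10 (shift), 17 > -10 (shift), 17 > -10 (shift), -8 > -10 (shift), reached front = 4 comparison(s) -> [-10, -8, 17, 17, 18, 35]
Insert 35: 18 <= 35 (stop) = 1 comparison(s) -> [-10, -8, 17, 17, 18, 35]
Total comparisons: 1 + 2 + 2 + 4 + 1 = 10


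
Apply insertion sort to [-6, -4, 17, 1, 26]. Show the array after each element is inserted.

First element -6 is already 'sorted'
Insert -4: shifted 0 elements -> [-6, -4, 17, 1, 26]
Insert 17: shifted 0 elements -> [-6, -4, 17, 1, 26]
Insert 1: shifted 1 elements -> [-6, -4, 1, 17, 26]
Insert 26: shifted 0 elements -> [-6, -4, 1, 17, 26]


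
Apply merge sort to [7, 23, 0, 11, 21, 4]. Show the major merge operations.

Divide and conquer:
  Merge [23] + [0] -> [0, 23]
  Merge [7] + [0, 23] -> [0, 7, 23]
  Merge [21] + [4] -> [4, 21]
  Merge [11] + [4, 21] -> [4, 11, 21]
  Merge [0, 7, 23] + [4, 11, 21] -> [0, 4, 7, 11, 21, 23]


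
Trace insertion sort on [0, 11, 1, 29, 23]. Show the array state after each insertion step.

First element 0 is already 'sorted'
Insert 11: shifted 0 elements -> [0, 11, 1, 29, 23]
Insert 1: shifted 1 elements -> [0, 1, 11, 29, 23]
Insert 29: shifted 0 elements -> [0, 1, 11, 29, 23]
Insert 23: shifted 1 elements -> [0, 1, 11, 23, 29]


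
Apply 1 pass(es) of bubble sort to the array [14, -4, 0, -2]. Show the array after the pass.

After pass 1: [-4, 0, -2, 14] (3 swaps)
Total swaps: 3


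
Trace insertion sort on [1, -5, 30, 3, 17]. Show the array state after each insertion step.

First element 1 is already 'sorted'
Insert -5: shifted 1 elements -> [-5, 1, 30, 3, 17]
Insert 30: shifted 0 elements -> [-5, 1, 30, 3, 17]
Insert 3: shifted 1 elements -> [-5, 1, 3, 30, 17]
Insert 17: shifted 1 elements -> [-5, 1, 3, 17, 30]


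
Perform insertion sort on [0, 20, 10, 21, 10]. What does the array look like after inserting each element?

First element 0 is already 'sorted'
Insert 20: shifted 0 elements -> [0, 20, 10, 21, 10]
Insert 10: shifted 1 elements -> [0, 10, 20, 21, 10]
Insert 21: shifted 0 elements -> [0, 10, 20, 21, 10]
Insert 10: shifted 2 elements -> [0, 10, 10, 20, 21]


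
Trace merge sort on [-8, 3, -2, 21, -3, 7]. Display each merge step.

Divide and conquer:
  Merge [3] + [-2] -> [-2, 3]
  Merge [-8] + [-2, 3] -> [-8, -2, 3]
  Merge [-3] + [7] -> [-3, 7]
  Merge [21] + [-3, 7] -> [-3, 7, 21]
  Merge [-8, -2, 3] + [-3, 7, 21] -> [-8, -3, -2, 3, 7, 21]


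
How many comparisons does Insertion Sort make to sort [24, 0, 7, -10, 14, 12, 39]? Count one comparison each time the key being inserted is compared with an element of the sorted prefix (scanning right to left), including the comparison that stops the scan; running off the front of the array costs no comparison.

Insert 0: 24 > 0 (shift), reached front = 1 comparison(s) -> [0, 24, 7, -10, 14, 12, 39]
Insert 7: 24 > 7 (shift), 0 <= 7 (stop) = 2 comparison(s) -> [0, 7, 24, -10, 14, 12, 39]
Insert -10: 24 > -10 (shift), 7 > -10 (shift), 0 > -10 (shift), reached front = 3 comparison(s) -> [-10, 0, 7, 24, 14, 12, 39]
Insert 14: 24 > 14 (shift), 7 <= 14 (stop) = 2 comparison(s) -> [-10, 0, 7, 14, 24, 12, 39]
Insert 12: 24 > 12 (shift), 14 > 12 (shift), 7 <= 12 (stop) = 3 comparison(s) -> [-10, 0, 7, 12, 14, 24, 39]
Insert 39: 24 <= 39 (stop) = 1 comparison(s) -> [-10, 0, 7, 12, 14, 24, 39]
Total comparisons: 1 + 2 + 3 + 2 + 3 + 1 = 12


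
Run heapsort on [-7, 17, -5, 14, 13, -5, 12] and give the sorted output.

Build heap: [17, 14, 12, -7, 13, -5, -5]
Extract 17: [14, 13, 12, -7, -5, -5, 17]
Extract 14: [13, -5, 12, -7, -5, 14, 17]
Extract 13: [12, -5, -5, -7, 13, 14, 17]
Extract 12: [-5, -7, -5, 12, 13, 14, 17]
Extract -5: [-5, -7, -5, 12, 13, 14, 17]
Extract -5: [-7, -5, -5, 12, 13, 14, 17]


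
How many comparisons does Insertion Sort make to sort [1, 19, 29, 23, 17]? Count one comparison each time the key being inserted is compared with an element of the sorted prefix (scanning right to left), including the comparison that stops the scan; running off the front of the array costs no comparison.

Insert 19: 1 <= 19 (stop) = 1 comparison(s) -> [1, 19, 29, 23, 17]
Insert 29: 19 <= 29 (stop) = 1 comparison(s) -> [1, 19, 29, 23, 17]
Insert 23: 29 > 23 (shift), 19 <= 23 (stop) = 2 comparison(s) -> [1, 19, 23, 29, 17]
Insert 17: 29 > 17 (shift), 23 > 17 (shift), 19 > 17 (shift), 1 <= 17 (stop) = 4 comparison(s) -> [1, 17, 19, 23, 29]
Total comparisons: 1 + 1 + 2 + 4 = 8


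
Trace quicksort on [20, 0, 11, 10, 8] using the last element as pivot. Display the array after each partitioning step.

Partition 1: pivot=8 at index 1 -> [0, 8, 11, 10, 20]
Partition 2: pivot=20 at index 4 -> [0, 8, 11, 10, 20]
Partition 3: pivot=10 at index 2 -> [0, 8, 10, 11, 20]


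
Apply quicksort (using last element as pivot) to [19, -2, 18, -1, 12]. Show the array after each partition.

Partition 1: pivot=12 at index 2 -> [-2, -1, 12, 19, 18]
Partition 2: pivot=-1 at index 1 -> [-2, -1, 12, 19, 18]
Partition 3: pivot=18 at index 3 -> [-2, -1, 12, 18, 19]


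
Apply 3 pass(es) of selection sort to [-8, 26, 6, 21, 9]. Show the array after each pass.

Pass 1: Select minimum -8 at index 0, swap -> [-8, 26, 6, 21, 9]
Pass 2: Select minimum 6 at index 2, swap -> [-8, 6, 26, 21, 9]
Pass 3: Select minimum 9 at index 4, swap -> [-8, 6, 9, 21, 26]


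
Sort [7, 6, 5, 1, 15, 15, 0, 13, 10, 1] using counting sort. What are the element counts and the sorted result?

Count array: [1, 2, 0, 0, 0, 1, 1, 1, 0, 0, 1, 0, 0, 1, 0, 2]
(count[i] = number of elements equal to i)
Cumulative count: [1, 3, 3, 3, 3, 4, 5, 6, 6, 6, 7, 7, 7, 8, 8, 10]
Sorted: [0, 1, 1, 5, 6, 7, 10, 13, 15, 15]


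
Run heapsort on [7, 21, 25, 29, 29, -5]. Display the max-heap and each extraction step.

Build heap: [29, 29, 25, 21, 7, -5]
Extract 29: [29, 21, 25, -5, 7, 29]
Extract 29: [25, 21, 7, -5, 29, 29]
Extract 25: [21, -5, 7, 25, 29, 29]
Extract 21: [7, -5, 21, 25, 29, 29]
Extract 7: [-5, 7, 21, 25, 29, 29]


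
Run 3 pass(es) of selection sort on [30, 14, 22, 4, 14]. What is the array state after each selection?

Pass 1: Select minimum 4 at index 3, swap -> [4, 14, 22, 30, 14]
Pass 2: Select minimum 14 at index 1, swap -> [4, 14, 22, 30, 14]
Pass 3: Select minimum 14 at index 4, swap -> [4, 14, 14, 30, 22]


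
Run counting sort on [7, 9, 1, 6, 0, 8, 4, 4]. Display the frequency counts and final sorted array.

Count array: [1, 1, 0, 0, 2, 0, 1, 1, 1, 1]
(count[i] = number of elements equal to i)
Cumulative count: [1, 2, 2, 2, 4, 4, 5, 6, 7, 8]
Sorted: [0, 1, 4, 4, 6, 7, 8, 9]


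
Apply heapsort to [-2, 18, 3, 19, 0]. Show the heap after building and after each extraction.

Build heap: [19, 18, 3, -2, 0]
Extract 19: [18, 0, 3, -2, 19]
Extract 18: [3, 0, -2, 18, 19]
Extract 3: [0, -2, 3, 18, 19]
Extract 0: [-2, 0, 3, 18, 19]


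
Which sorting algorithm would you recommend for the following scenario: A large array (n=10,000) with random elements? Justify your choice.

Best choice: Quicksort or Mergesort
Reason: Both have O(n log n) average case; quicksort has lower constant factors


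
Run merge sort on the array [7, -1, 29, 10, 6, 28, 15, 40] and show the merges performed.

Divide and conquer:
  Merge [7] + [-1] -> [-1, 7]
  Merge [29] + [10] -> [10, 29]
  Merge [-1, 7] + [10, 29] -> [-1, 7, 10, 29]
  Merge [6] + [28] -> [6, 28]
  Merge [15] + [40] -> [15, 40]
  Merge [6, 28] + [15, 40] -> [6, 15, 28, 40]
  Merge [-1, 7, 10, 29] + [6, 15, 28, 40] -> [-1, 6, 7, 10, 15, 28, 29, 40]


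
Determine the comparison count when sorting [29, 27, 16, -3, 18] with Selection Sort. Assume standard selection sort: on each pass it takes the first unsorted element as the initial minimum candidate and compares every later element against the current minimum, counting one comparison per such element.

Pass 1: scan indices 1..4 for the minimum = 4 comparison(s); min is -3, place at index 0 -> [-3, 27, 16, 29, 18]
Pass 2: scan indices 2..4 for the minimum = 3 comparison(s); min is 16, place at index 1 -> [-3, 16, 27, 29, 18]
Pass 3: scan indices 3..4 for the minimum = 2 comparison(s); min is 18, place at index 2 -> [-3, 16, 18, 29, 27]
Pass 4: scan indices 4..4 for the minimum = 1 comparison(s); min is 27, place at index 3 -> [-3, 16, 18, 27, 29]
Selection sort always scans the whole unsorted suffix, so the count is (n-1) + (n-2) + ... + 1 = n(n-1)/2 = 5*4/2 = 10 regardless of the input order.
Total comparisons: 4 + 3 + 2 + 1 = 10


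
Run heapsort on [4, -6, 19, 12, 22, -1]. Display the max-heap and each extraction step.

Build heap: [22, 12, 19, 4, -6, -1]
Extract 22: [19, 12, -1, 4, -6, 22]
Extract 19: [12, 4, -1, -6, 19, 22]
Extract 12: [4, -6, -1, 12, 19, 22]
Extract 4: [-1, -6, 4, 12, 19, 22]
Extract -1: [-6, -1, 4, 12, 19, 22]


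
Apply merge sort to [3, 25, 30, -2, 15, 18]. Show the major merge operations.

Divide and conquer:
  Merge [25] + [30] -> [25, 30]
  Merge [3] + [25, 30] -> [3, 25, 30]
  Merge [15] + [18] -> [15, 18]
  Merge [-2] + [15, 18] -> [-2, 15, 18]
  Merge [3, 25, 30] + [-2, 15, 18] -> [-2, 3, 15, 18, 25, 30]


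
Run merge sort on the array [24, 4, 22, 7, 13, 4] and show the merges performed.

Divide and conquer:
  Merge [4] + [22] -> [4, 22]
  Merge [24] + [4, 22] -> [4, 22, 24]
  Merge [13] + [4] -> [4, 13]
  Merge [7] + [4, 13] -> [4, 7, 13]
  Merge [4, 22, 24] + [4, 7, 13] -> [4, 4, 7, 13, 22, 24]


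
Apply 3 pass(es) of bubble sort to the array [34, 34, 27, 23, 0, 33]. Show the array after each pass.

After pass 1: [34, 27, 23, 0, 33, 34] (4 swaps)
After pass 2: [27, 23, 0, 33, 34, 34] (4 swaps)
After pass 3: [23, 0, 27, 33, 34, 34] (2 swaps)
Total swaps: 10


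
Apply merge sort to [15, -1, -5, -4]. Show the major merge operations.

Divide and conquer:
  Merge [15] + [-1] -> [-1, 15]
  Merge [-5] + [-4] -> [-5, -4]
  Merge [-1, 15] + [-5, -4] -> [-5, -4, -1, 15]


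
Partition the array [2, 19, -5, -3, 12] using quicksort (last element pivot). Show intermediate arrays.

Partition 1: pivot=12 at index 3 -> [2, -5, -3, 12, 19]
Partition 2: pivot=-3 at index 1 -> [-5, -3, 2, 12, 19]


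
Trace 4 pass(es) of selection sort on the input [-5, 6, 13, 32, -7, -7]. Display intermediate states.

Pass 1: Select minimum -7 at index 4, swap -> [-7, 6, 13, 32, -5, -7]
Pass 2: Select minimum -7 at index 5, swap -> [-7, -7, 13, 32, -5, 6]
Pass 3: Select minimum -5 at index 4, swap -> [-7, -7, -5, 32, 13, 6]
Pass 4: Select minimum 6 at index 5, swap -> [-7, -7, -5, 6, 13, 32]


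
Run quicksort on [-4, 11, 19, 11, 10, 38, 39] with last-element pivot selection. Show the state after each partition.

Partition 1: pivot=39 at index 6 -> [-4, 11, 19, 11, 10, 38, 39]
Partition 2: pivot=38 at index 5 -> [-4, 11, 19, 11, 10, 38, 39]
Partition 3: pivot=10 at index 1 -> [-4, 10, 19, 11, 11, 38, 39]
Partition 4: pivot=11 at index 3 -> [-4, 10, 11, 11, 19, 38, 39]


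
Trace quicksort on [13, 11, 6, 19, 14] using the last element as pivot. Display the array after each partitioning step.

Partition 1: pivot=14 at index 3 -> [13, 11, 6, 14, 19]
Partition 2: pivot=6 at index 0 -> [6, 11, 13, 14, 19]
Partition 3: pivot=13 at index 2 -> [6, 11, 13, 14, 19]


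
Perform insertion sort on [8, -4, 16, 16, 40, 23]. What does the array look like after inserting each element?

First element 8 is already 'sorted'
Insert -4: shifted 1 elements -> [-4, 8, 16, 16, 40, 23]
Insert 16: shifted 0 elements -> [-4, 8, 16, 16, 40, 23]
Insert 16: shifted 0 elements -> [-4, 8, 16, 16, 40, 23]
Insert 40: shifted 0 elements -> [-4, 8, 16, 16, 40, 23]
Insert 23: shifted 1 elements -> [-4, 8, 16, 16, 23, 40]


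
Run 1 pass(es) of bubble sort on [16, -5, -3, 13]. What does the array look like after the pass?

After pass 1: [-5, -3, 13, 16] (3 swaps)
Total swaps: 3


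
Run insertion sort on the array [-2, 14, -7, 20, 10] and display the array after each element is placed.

First element -2 is already 'sorted'
Insert 14: shifted 0 elements -> [-2, 14, -7, 20, 10]
Insert -7: shifted 2 elements -> [-7, -2, 14, 20, 10]
Insert 20: shifted 0 elements -> [-7, -2, 14, 20, 10]
Insert 10: shifted 2 elements -> [-7, -2, 10, 14, 20]


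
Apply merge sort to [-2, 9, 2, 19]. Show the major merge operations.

Divide and conquer:
  Merge [-2] + [9] -> [-2, 9]
  Merge [2] + [19] -> [2, 19]
  Merge [-2, 9] + [2, 19] -> [-2, 2, 9, 19]


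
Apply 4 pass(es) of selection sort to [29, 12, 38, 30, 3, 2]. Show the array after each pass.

Pass 1: Select minimum 2 at index 5, swap -> [2, 12, 38, 30, 3, 29]
Pass 2: Select minimum 3 at index 4, swap -> [2, 3, 38, 30, 12, 29]
Pass 3: Select minimum 12 at index 4, swap -> [2, 3, 12, 30, 38, 29]
Pass 4: Select minimum 29 at index 5, swap -> [2, 3, 12, 29, 38, 30]


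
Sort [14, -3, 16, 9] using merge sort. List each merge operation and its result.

Divide and conquer:
  Merge [14] + [-3] -> [-3, 14]
  Merge [16] + [9] -> [9, 16]
  Merge [-3, 14] + [9, 16] -> [-3, 9, 14, 16]


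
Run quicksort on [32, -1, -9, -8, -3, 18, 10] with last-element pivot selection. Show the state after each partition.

Partition 1: pivot=10 at index 4 -> [-1, -9, -8, -3, 10, 18, 32]
Partition 2: pivot=-3 at index 2 -> [-9, -8, -3, -1, 10, 18, 32]
Partition 3: pivot=-8 at index 1 -> [-9, -8, -3, -1, 10, 18, 32]
Partition 4: pivot=32 at index 6 -> [-9, -8, -3, -1, 10, 18, 32]


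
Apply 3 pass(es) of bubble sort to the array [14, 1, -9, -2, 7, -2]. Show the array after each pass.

After pass 1: [1, -9, -2, 7, -2, 14] (5 swaps)
After pass 2: [-9, -2, 1, -2, 7, 14] (3 swaps)
After pass 3: [-9, -2, -2, 1, 7, 14] (1 swaps)
Total swaps: 9


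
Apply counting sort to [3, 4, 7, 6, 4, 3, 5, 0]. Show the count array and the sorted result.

Count array: [1, 0, 0, 2, 2, 1, 1, 1]
(count[i] = number of elements equal to i)
Cumulative count: [1, 1, 1, 3, 5, 6, 7, 8]
Sorted: [0, 3, 3, 4, 4, 5, 6, 7]


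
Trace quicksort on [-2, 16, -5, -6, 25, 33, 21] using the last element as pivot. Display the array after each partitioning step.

Partition 1: pivot=21 at index 4 -> [-2, 16, -5, -6, 21, 33, 25]
Partition 2: pivot=-6 at index 0 -> [-6, 16, -5, -2, 21, 33, 25]
Partition 3: pivot=-2 at index 2 -> [-6, -5, -2, 16, 21, 33, 25]
Partition 4: pivot=25 at index 5 -> [-6, -5, -2, 16, 21, 25, 33]


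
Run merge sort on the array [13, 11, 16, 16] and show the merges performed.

Divide and conquer:
  Merge [13] + [11] -> [11, 13]
  Merge [16] + [16] -> [16, 16]
  Merge [11, 13] + [16, 16] -> [11, 13, 16, 16]


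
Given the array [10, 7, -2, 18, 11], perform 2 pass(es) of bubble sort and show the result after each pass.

After pass 1: [7, -2, 10, 11, 18] (3 swaps)
After pass 2: [-2, 7, 10, 11, 18] (1 swaps)
Total swaps: 4


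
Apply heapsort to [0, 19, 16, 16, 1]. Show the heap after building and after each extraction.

Build heap: [19, 16, 16, 0, 1]
Extract 19: [16, 1, 16, 0, 19]
Extract 16: [16, 1, 0, 16, 19]
Extract 16: [1, 0, 16, 16, 19]
Extract 1: [0, 1, 16, 16, 19]


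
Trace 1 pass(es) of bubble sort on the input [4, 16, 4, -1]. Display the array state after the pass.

After pass 1: [4, 4, -1, 16] (2 swaps)
Total swaps: 2


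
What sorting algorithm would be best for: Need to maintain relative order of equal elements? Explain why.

Best choice: Merge sort or Insertion sort
Reason: Both are stable; quicksort and heapsort are not stable


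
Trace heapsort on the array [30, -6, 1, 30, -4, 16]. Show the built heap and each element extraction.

Build heap: [30, 30, 16, -6, -4, 1]
Extract 30: [30, 1, 16, -6, -4, 30]
Extract 30: [16, 1, -4, -6, 30, 30]
Extract 16: [1, -6, -4, 16, 30, 30]
Extract 1: [-4, -6, 1, 16, 30, 30]
Extract -4: [-6, -4, 1, 16, 30, 30]


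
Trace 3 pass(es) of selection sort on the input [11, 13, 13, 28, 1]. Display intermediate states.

Pass 1: Select minimum 1 at index 4, swap -> [1, 13, 13, 28, 11]
Pass 2: Select minimum 11 at index 4, swap -> [1, 11, 13, 28, 13]
Pass 3: Select minimum 13 at index 2, swap -> [1, 11, 13, 28, 13]


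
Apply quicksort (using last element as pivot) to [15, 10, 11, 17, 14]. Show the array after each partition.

Partition 1: pivot=14 at index 2 -> [10, 11, 14, 17, 15]
Partition 2: pivot=11 at index 1 -> [10, 11, 14, 17, 15]
Partition 3: pivot=15 at index 3 -> [10, 11, 14, 15, 17]


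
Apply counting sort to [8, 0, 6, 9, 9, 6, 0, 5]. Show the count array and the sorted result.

Count array: [2, 0, 0, 0, 0, 1, 2, 0, 1, 2]
(count[i] = number of elements equal to i)
Cumulative count: [2, 2, 2, 2, 2, 3, 5, 5, 6, 8]
Sorted: [0, 0, 5, 6, 6, 8, 9, 9]


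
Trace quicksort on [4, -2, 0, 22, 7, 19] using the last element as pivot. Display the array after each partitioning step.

Partition 1: pivot=19 at index 4 -> [4, -2, 0, 7, 19, 22]
Partition 2: pivot=7 at index 3 -> [4, -2, 0, 7, 19, 22]
Partition 3: pivot=0 at index 1 -> [-2, 0, 4, 7, 19, 22]


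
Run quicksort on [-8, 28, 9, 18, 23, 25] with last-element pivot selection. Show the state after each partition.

Partition 1: pivot=25 at index 4 -> [-8, 9, 18, 23, 25, 28]
Partition 2: pivot=23 at index 3 -> [-8, 9, 18, 23, 25, 28]
Partition 3: pivot=18 at index 2 -> [-8, 9, 18, 23, 25, 28]
Partition 4: pivot=9 at index 1 -> [-8, 9, 18, 23, 25, 28]


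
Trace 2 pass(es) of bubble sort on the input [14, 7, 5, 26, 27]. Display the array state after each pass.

After pass 1: [7, 5, 14, 26, 27] (2 swaps)
After pass 2: [5, 7, 14, 26, 27] (1 swaps)
Total swaps: 3


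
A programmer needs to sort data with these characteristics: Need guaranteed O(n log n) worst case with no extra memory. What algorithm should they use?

Best choice: Heapsort
Reason: Heapsort is O(n log n) worst case and sorts in-place; quicksort can degrade to O(n^2)


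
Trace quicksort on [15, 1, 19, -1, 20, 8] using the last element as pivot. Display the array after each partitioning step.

Partition 1: pivot=8 at index 2 -> [1, -1, 8, 15, 20, 19]
Partition 2: pivot=-1 at index 0 -> [-1, 1, 8, 15, 20, 19]
Partition 3: pivot=19 at index 4 -> [-1, 1, 8, 15, 19, 20]


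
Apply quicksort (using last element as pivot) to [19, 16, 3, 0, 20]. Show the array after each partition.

Partition 1: pivot=20 at index 4 -> [19, 16, 3, 0, 20]
Partition 2: pivot=0 at index 0 -> [0, 16, 3, 19, 20]
Partition 3: pivot=19 at index 3 -> [0, 16, 3, 19, 20]
Partition 4: pivot=3 at index 1 -> [0, 3, 16, 19, 20]


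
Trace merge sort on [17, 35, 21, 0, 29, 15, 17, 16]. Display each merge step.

Divide and conquer:
  Merge [17] + [35] -> [17, 35]
  Merge [21] + [0] -> [0, 21]
  Merge [17, 35] + [0, 21] -> [0, 17, 21, 35]
  Merge [29] + [15] -> [15, 29]
  Merge [17] + [16] -> [16, 17]
  Merge [15, 29] + [16, 17] -> [15, 16, 17, 29]
  Merge [0, 17, 21, 35] + [15, 16, 17, 29] -> [0, 15, 16, 17, 17, 21, 29, 35]


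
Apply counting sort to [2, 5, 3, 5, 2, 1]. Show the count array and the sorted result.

Count array: [0, 1, 2, 1, 0, 2]
(count[i] = number of elements equal to i)
Cumulative count: [0, 1, 3, 4, 4, 6]
Sorted: [1, 2, 2, 3, 5, 5]


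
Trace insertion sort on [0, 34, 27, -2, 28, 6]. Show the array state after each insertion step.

First element 0 is already 'sorted'
Insert 34: shifted 0 elements -> [0, 34, 27, -2, 28, 6]
Insert 27: shifted 1 elements -> [0, 27, 34, -2, 28, 6]
Insert -2: shifted 3 elements -> [-2, 0, 27, 34, 28, 6]
Insert 28: shifted 1 elements -> [-2, 0, 27, 28, 34, 6]
Insert 6: shifted 3 elements -> [-2, 0, 6, 27, 28, 34]


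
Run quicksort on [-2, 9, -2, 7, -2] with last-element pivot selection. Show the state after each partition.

Partition 1: pivot=-2 at index 2 -> [-2, -2, -2, 7, 9]
Partition 2: pivot=-2 at index 1 -> [-2, -2, -2, 7, 9]
Partition 3: pivot=9 at index 4 -> [-2, -2, -2, 7, 9]


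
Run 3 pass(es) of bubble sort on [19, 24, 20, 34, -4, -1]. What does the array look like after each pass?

After pass 1: [19, 20, 24, -4, -1, 34] (3 swaps)
After pass 2: [19, 20, -4, -1, 24, 34] (2 swaps)
After pass 3: [19, -4, -1, 20, 24, 34] (2 swaps)
Total swaps: 7


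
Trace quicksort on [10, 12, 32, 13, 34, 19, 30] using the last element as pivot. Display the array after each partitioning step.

Partition 1: pivot=30 at index 4 -> [10, 12, 13, 19, 30, 32, 34]
Partition 2: pivot=19 at index 3 -> [10, 12, 13, 19, 30, 32, 34]
Partition 3: pivot=13 at index 2 -> [10, 12, 13, 19, 30, 32, 34]
Partition 4: pivot=12 at index 1 -> [10, 12, 13, 19, 30, 32, 34]
Partition 5: pivot=34 at index 6 -> [10, 12, 13, 19, 30, 32, 34]


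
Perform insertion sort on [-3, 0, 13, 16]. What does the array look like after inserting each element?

First element -3 is already 'sorted'
Insert 0: shifted 0 elements -> [-3, 0, 13, 16]
Insert 13: shifted 0 elements -> [-3, 0, 13, 16]
Insert 16: shifted 0 elements -> [-3, 0, 13, 16]


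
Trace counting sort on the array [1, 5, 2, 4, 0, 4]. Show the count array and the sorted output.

Count array: [1, 1, 1, 0, 2, 1]
(count[i] = number of elements equal to i)
Cumulative count: [1, 2, 3, 3, 5, 6]
Sorted: [0, 1, 2, 4, 4, 5]


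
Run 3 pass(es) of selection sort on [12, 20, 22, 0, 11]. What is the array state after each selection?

Pass 1: Select minimum 0 at index 3, swap -> [0, 20, 22, 12, 11]
Pass 2: Select minimum 11 at index 4, swap -> [0, 11, 22, 12, 20]
Pass 3: Select minimum 12 at index 3, swap -> [0, 11, 12, 22, 20]


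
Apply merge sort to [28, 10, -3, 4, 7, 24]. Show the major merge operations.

Divide and conquer:
  Merge [10] + [-3] -> [-3, 10]
  Merge [28] + [-3, 10] -> [-3, 10, 28]
  Merge [7] + [24] -> [7, 24]
  Merge [4] + [7, 24] -> [4, 7, 24]
  Merge [-3, 10, 28] + [4, 7, 24] -> [-3, 4, 7, 10, 24, 28]


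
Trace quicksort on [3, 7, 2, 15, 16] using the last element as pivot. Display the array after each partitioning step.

Partition 1: pivot=16 at index 4 -> [3, 7, 2, 15, 16]
Partition 2: pivot=15 at index 3 -> [3, 7, 2, 15, 16]
Partition 3: pivot=2 at index 0 -> [2, 7, 3, 15, 16]
Partition 4: pivot=3 at index 1 -> [2, 3, 7, 15, 16]


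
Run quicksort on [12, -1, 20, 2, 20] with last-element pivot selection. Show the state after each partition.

Partition 1: pivot=20 at index 4 -> [12, -1, 20, 2, 20]
Partition 2: pivot=2 at index 1 -> [-1, 2, 20, 12, 20]
Partition 3: pivot=12 at index 2 -> [-1, 2, 12, 20, 20]


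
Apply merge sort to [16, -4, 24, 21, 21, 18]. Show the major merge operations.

Divide and conquer:
  Merge [-4] + [24] -> [-4, 24]
  Merge [16] + [-4, 24] -> [-4, 16, 24]
  Merge [21] + [18] -> [18, 21]
  Merge [21] + [18, 21] -> [18, 21, 21]
  Merge [-4, 16, 24] + [18, 21, 21] -> [-4, 16, 18, 21, 21, 24]


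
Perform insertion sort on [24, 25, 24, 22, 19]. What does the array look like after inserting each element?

First element 24 is already 'sorted'
Insert 25: shifted 0 elements -> [24, 25, 24, 22, 19]
Insert 24: shifted 1 elements -> [24, 24, 25, 22, 19]
Insert 22: shifted 3 elements -> [22, 24, 24, 25, 19]
Insert 19: shifted 4 elements -> [19, 22, 24, 24, 25]


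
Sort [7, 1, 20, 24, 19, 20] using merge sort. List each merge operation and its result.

Divide and conquer:
  Merge [1] + [20] -> [1, 20]
  Merge [7] + [1, 20] -> [1, 7, 20]
  Merge [19] + [20] -> [19, 20]
  Merge [24] + [19, 20] -> [19, 20, 24]
  Merge [1, 7, 20] + [19, 20, 24] -> [1, 7, 19, 20, 20, 24]


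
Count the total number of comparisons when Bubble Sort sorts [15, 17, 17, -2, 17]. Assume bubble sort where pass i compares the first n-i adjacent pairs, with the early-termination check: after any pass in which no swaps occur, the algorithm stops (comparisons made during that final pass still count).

Pass 1: compare adjacent pairs (0,1)..(3,4) = 4 comparison(s), 1 swap(s) -> [15, 17, -2, 17, 17]
Pass 2: compare adjacent pairs (0,1)..(2,3) = 3 comparison(s), 1 swap(s) -> [15, -2, 17, 17, 17]
Pass 3: compare adjacent pairs (0,1)..(1,2) = 2 comparison(s), 1 swap(s) -> [-2, 15, 17, 17, 17]
Pass 4: compare adjacent pairs (0,1)..(0,1) = 1 comparison(s), 0 swap(s) -> [-2, 15, 17, 17, 17]
No swaps in this pass, so bubble sort stops here.
Total comparisons: 4 + 3 + 2 + 1 = 10


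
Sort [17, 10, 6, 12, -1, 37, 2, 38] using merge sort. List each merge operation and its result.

Divide and conquer:
  Merge [17] + [10] -> [10, 17]
  Merge [6] + [12] -> [6, 12]
  Merge [10, 17] + [6, 12] -> [6, 10, 12, 17]
  Merge [-1] + [37] -> [-1, 37]
  Merge [2] + [38] -> [2, 38]
  Merge [-1, 37] + [2, 38] -> [-1, 2, 37, 38]
  Merge [6, 10, 12, 17] + [-1, 2, 37, 38] -> [-1, 2, 6, 10, 12, 17, 37, 38]


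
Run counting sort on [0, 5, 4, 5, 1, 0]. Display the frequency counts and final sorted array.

Count array: [2, 1, 0, 0, 1, 2]
(count[i] = number of elements equal to i)
Cumulative count: [2, 3, 3, 3, 4, 6]
Sorted: [0, 0, 1, 4, 5, 5]


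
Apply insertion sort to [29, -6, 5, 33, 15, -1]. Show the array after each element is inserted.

First element 29 is already 'sorted'
Insert -6: shifted 1 elements -> [-6, 29, 5, 33, 15, -1]
Insert 5: shifted 1 elements -> [-6, 5, 29, 33, 15, -1]
Insert 33: shifted 0 elements -> [-6, 5, 29, 33, 15, -1]
Insert 15: shifted 2 elements -> [-6, 5, 15, 29, 33, -1]
Insert -1: shifted 4 elements -> [-6, -1, 5, 15, 29, 33]


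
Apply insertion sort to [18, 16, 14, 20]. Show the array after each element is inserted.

First element 18 is already 'sorted'
Insert 16: shifted 1 elements -> [16, 18, 14, 20]
Insert 14: shifted 2 elements -> [14, 16, 18, 20]
Insert 20: shifted 0 elements -> [14, 16, 18, 20]


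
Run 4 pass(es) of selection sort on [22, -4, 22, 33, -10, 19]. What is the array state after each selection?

Pass 1: Select minimum -10 at index 4, swap -> [-10, -4, 22, 33, 22, 19]
Pass 2: Select minimum -4 at index 1, swap -> [-10, -4, 22, 33, 22, 19]
Pass 3: Select minimum 19 at index 5, swap -> [-10, -4, 19, 33, 22, 22]
Pass 4: Select minimum 22 at index 4, swap -> [-10, -4, 19, 22, 33, 22]


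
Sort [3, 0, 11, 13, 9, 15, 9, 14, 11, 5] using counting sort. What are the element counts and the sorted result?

Count array: [1, 0, 0, 1, 0, 1, 0, 0, 0, 2, 0, 2, 0, 1, 1, 1]
(count[i] = number of elements equal to i)
Cumulative count: [1, 1, 1, 2, 2, 3, 3, 3, 3, 5, 5, 7, 7, 8, 9, 10]
Sorted: [0, 3, 5, 9, 9, 11, 11, 13, 14, 15]


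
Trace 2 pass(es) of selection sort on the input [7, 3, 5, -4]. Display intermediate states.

Pass 1: Select minimum -4 at index 3, swap -> [-4, 3, 5, 7]
Pass 2: Select minimum 3 at index 1, swap -> [-4, 3, 5, 7]


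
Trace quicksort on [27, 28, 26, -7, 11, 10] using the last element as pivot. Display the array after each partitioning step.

Partition 1: pivot=10 at index 1 -> [-7, 10, 26, 27, 11, 28]
Partition 2: pivot=28 at index 5 -> [-7, 10, 26, 27, 11, 28]
Partition 3: pivot=11 at index 2 -> [-7, 10, 11, 27, 26, 28]
Partition 4: pivot=26 at index 3 -> [-7, 10, 11, 26, 27, 28]


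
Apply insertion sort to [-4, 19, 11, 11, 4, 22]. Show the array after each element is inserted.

First element -4 is already 'sorted'
Insert 19: shifted 0 elements -> [-4, 19, 11, 11, 4, 22]
Insert 11: shifted 1 elements -> [-4, 11, 19, 11, 4, 22]
Insert 11: shifted 1 elements -> [-4, 11, 11, 19, 4, 22]
Insert 4: shifted 3 elements -> [-4, 4, 11, 11, 19, 22]
Insert 22: shifted 0 elements -> [-4, 4, 11, 11, 19, 22]


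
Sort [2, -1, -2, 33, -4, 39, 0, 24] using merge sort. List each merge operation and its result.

Divide and conquer:
  Merge [2] + [-1] -> [-1, 2]
  Merge [-2] + [33] -> [-2, 33]
  Merge [-1, 2] + [-2, 33] -> [-2, -1, 2, 33]
  Merge [-4] + [39] -> [-4, 39]
  Merge [0] + [24] -> [0, 24]
  Merge [-4, 39] + [0, 24] -> [-4, 0, 24, 39]
  Merge [-2, -1, 2, 33] + [-4, 0, 24, 39] -> [-4, -2, -1, 0, 2, 24, 33, 39]


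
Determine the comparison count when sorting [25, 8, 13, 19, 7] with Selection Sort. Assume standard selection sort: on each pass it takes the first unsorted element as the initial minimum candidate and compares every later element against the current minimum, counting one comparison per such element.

Pass 1: scan indices 1..4 for the minimum = 4 comparison(s); min is 7, place at index 0 -> [7, 8, 13, 19, 25]
Pass 2: scan indices 2..4 for the minimum = 3 comparison(s); min is 8, place at index 1 -> [7, 8, 13, 19, 25]
Pass 3: scan indices 3..4 for the minimum = 2 comparison(s); min is 13, place at index 2 -> [7, 8, 13, 19, 25]
Pass 4: scan indices 4..4 for the minimum = 1 comparison(s); min is 19, place at index 3 -> [7, 8, 13, 19, 25]
Selection sort always scans the whole unsorted suffix, so the count is (n-1) + (n-2) + ... + 1 = n(n-1)/2 = 5*4/2 = 10 regardless of the input order.
Total comparisons: 4 + 3 + 2 + 1 = 10


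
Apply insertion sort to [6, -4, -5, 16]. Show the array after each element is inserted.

First element 6 is already 'sorted'
Insert -4: shifted 1 elements -> [-4, 6, -5, 16]
Insert -5: shifted 2 elements -> [-5, -4, 6, 16]
Insert 16: shifted 0 elements -> [-5, -4, 6, 16]
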